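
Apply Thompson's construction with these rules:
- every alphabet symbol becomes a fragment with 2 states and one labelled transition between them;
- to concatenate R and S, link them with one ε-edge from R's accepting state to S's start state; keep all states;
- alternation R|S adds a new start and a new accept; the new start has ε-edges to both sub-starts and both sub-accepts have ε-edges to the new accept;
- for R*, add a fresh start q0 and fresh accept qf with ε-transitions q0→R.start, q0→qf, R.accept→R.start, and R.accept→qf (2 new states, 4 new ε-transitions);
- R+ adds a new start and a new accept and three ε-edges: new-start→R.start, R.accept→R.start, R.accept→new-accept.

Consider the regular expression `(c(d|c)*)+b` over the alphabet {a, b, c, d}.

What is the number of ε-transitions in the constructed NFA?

Per subexpression:
Each of the 4 symbol leaves contributes 0 ε-transitions.
  d|c : 4 ε-transitions
  (d|c)* : 8 ε-transitions
  c(d|c)* : 9 ε-transitions
  (c(d|c)*)+ : 12 ε-transitions
  (c(d|c)*)+b : 13 ε-transitions

13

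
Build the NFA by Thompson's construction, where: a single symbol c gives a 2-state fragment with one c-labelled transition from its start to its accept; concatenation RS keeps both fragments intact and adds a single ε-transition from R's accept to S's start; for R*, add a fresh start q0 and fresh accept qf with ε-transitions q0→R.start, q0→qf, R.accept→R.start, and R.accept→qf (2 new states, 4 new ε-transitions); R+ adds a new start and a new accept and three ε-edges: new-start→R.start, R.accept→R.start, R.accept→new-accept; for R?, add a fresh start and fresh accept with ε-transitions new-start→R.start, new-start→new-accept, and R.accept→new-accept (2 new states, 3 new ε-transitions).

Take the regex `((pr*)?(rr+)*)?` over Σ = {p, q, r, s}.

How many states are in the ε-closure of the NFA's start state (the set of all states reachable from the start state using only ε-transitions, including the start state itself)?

Compute the ε-closure size of each fragment's start state recursively; a symbol fragment's start has no outgoing ε-edge, so its closure is just itself (size 1).
  r* → the star's fresh start ε-reaches both the body's start and the fresh accept: C = 2 + 1 = 3
  pr* → same as the first factor's closure: C = 1
  (pr*)? → new start has ε-edges to the inner start and to the new accept, so C = 2 + 1 = 3
  r+ → new start ε-reaches only the body's start; the new accept needs a symbol first: C = 1 + 1 = 2
  rr+ → C equals the left operand's closure size = 1 (its accept is not ε-reachable, so the closure stops there)
  (rr+)* → the star's fresh start ε-reaches both the body's start and the fresh accept: C = 2 + 1 = 3
  (pr*)?(rr+)* → the left operand accepts ε, so the closure extends into the next operand (via the concat ε-link); C = 3 + 3 = 6
  ((pr*)?(rr+)*)? → new start has ε-edges to the inner start and to the new accept, so C = 2 + 6 = 8

8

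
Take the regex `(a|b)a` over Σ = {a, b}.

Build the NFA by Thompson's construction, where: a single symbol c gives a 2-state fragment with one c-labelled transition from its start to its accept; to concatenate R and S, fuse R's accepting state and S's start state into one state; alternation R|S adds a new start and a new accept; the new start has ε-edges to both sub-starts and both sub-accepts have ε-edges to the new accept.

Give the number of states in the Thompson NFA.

7

Bottom-up over the parse tree:
Each of the 3 symbol leaves contributes a 2-state fragment.
  a|b → 6 states
  (a|b)a → 7 states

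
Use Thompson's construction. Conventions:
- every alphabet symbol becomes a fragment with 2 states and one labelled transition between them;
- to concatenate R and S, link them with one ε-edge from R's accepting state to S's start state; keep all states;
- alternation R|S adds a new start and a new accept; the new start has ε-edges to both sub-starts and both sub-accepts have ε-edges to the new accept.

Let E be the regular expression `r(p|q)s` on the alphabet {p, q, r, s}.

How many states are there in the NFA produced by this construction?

10

Per subexpression:
Each of the 4 symbol leaves contributes a 2-state fragment.
  p|q → 6 states
  r(p|q)s → 10 states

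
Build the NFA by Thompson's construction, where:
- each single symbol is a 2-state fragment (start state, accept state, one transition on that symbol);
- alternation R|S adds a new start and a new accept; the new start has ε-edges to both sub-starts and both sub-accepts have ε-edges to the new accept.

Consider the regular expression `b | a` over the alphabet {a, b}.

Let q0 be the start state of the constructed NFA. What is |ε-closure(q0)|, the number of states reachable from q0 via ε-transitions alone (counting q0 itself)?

3

Work bottom-up. For each fragment F, track |ε-closure(F.start)| and whether F's accept lies in that closure (i.e. whether F accepts ε). A single-symbol fragment has closure size 1 and does not accept ε.
  b | a — new start ε-reaches every alternative's start; none of them accept ε, so the new accept is not reached: C = 1 + 1 + 1 = 3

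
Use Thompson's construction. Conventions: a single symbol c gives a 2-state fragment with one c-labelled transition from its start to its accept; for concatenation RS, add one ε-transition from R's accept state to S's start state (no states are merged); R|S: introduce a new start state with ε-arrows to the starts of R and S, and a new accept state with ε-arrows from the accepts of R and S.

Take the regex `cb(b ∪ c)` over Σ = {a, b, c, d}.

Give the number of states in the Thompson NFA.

10

Building bottom-up:
Each of the 4 symbol leaves contributes a 2-state fragment.
  b ∪ c = 6 states
  cb(b ∪ c) = 10 states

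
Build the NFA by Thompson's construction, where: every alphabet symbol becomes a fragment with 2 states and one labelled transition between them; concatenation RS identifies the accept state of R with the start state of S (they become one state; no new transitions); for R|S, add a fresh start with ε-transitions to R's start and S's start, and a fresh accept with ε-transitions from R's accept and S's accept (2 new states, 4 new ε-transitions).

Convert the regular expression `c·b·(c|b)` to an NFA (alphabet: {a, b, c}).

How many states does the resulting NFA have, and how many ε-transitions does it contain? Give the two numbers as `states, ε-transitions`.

Recursing over subexpressions:
Each of the 4 symbol leaves contributes 2 states and 0 ε-transitions.
  c|b = 6 states, 4 ε-transitions
  c·b·(c|b) = 8 states, 4 ε-transitions

8, 4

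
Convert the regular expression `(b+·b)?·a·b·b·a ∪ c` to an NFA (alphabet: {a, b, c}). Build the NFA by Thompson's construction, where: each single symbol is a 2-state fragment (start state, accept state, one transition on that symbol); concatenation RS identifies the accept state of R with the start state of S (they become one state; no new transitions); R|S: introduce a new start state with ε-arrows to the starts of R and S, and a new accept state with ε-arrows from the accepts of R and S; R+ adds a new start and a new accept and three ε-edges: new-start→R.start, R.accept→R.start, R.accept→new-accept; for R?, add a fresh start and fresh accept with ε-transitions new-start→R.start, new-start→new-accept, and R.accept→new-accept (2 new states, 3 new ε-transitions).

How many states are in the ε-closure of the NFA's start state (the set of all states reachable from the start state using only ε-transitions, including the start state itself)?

Work bottom-up. For each fragment F, track |ε-closure(F.start)| and whether F's accept lies in that closure (i.e. whether F accepts ε). A single-symbol fragment has closure size 1 and does not accept ε.
  b+ : new start ε-reaches only the body's start; the new accept needs a symbol first: C = 1 + 1 = 2
  b+·b : C equals the left operand's closure size = 2 (its accept is not ε-reachable, so the closure stops there)
  (b+·b)? : new start has ε-edges to the inner start and to the new accept, so C = 2 + 2 = 4
  (b+·b)?·a·b·b·a : C = 4 + (1−1) = 4 (closure spills across the concat boundary because the left factor accepts ε)
  (b+·b)?·a·b·b·a ∪ c : C = 1 + 4 + 1 = 6 (the new accept is not ε-reachable since no branch accepts ε)

6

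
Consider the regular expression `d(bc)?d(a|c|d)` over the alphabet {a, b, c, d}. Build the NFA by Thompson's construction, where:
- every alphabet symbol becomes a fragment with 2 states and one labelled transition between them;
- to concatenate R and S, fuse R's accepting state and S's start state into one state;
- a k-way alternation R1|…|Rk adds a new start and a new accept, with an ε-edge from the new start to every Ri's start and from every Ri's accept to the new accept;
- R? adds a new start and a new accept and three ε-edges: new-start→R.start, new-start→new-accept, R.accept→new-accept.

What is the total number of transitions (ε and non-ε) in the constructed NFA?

Recursing over subexpressions:
Each of the 7 symbol leaves contributes 1 transition (1 symbol, 0 ε).
  bc : 2 transitions (2 symbol, 0 ε)
  (bc)? : 5 transitions (2 symbol, 3 ε)
  a|c|d : 9 transitions (3 symbol, 6 ε)
  d(bc)?d(a|c|d) : 16 transitions (7 symbol, 9 ε)

16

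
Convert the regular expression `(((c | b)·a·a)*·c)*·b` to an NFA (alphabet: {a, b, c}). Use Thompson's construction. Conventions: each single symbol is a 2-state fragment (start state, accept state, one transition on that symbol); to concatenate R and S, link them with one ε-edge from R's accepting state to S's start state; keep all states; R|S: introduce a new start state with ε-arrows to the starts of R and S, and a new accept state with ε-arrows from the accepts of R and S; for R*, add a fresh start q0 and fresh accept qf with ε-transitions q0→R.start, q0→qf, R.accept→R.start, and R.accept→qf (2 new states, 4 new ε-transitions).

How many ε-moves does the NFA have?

Recursing over subexpressions:
Each of the 6 symbol leaves contributes 0 ε-transitions.
  c | b = 4 ε-transitions
  (c | b)·a·a = 6 ε-transitions
  ((c | b)·a·a)* = 10 ε-transitions
  ((c | b)·a·a)*·c = 11 ε-transitions
  (((c | b)·a·a)*·c)* = 15 ε-transitions
  (((c | b)·a·a)*·c)*·b = 16 ε-transitions

16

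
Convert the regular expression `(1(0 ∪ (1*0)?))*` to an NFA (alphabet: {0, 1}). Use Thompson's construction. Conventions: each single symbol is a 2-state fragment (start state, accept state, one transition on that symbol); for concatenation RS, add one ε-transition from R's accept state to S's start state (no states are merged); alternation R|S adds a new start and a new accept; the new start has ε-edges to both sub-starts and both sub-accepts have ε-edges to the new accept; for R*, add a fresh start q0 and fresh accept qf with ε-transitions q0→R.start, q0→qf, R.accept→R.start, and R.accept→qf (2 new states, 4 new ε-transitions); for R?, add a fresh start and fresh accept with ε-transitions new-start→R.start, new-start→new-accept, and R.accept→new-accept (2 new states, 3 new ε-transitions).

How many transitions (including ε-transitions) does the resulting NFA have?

Per subexpression:
Each of the 4 symbol leaves contributes 1 transition (1 symbol, 0 ε).
  1* : 5 transitions (1 symbol, 4 ε)
  1*0 : 7 transitions (2 symbol, 5 ε)
  (1*0)? : 10 transitions (2 symbol, 8 ε)
  0 ∪ (1*0)? : 15 transitions (3 symbol, 12 ε)
  1(0 ∪ (1*0)?) : 17 transitions (4 symbol, 13 ε)
  (1(0 ∪ (1*0)?))* : 21 transitions (4 symbol, 17 ε)

21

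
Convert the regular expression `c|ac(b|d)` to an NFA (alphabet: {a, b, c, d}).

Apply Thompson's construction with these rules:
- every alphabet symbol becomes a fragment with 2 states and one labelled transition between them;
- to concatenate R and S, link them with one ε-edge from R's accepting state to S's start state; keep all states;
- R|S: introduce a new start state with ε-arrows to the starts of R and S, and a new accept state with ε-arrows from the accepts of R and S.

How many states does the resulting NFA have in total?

Per subexpression:
Each of the 5 symbol leaves contributes a 2-state fragment.
  b|d = 6 states
  ac(b|d) = 10 states
  c|ac(b|d) = 14 states

14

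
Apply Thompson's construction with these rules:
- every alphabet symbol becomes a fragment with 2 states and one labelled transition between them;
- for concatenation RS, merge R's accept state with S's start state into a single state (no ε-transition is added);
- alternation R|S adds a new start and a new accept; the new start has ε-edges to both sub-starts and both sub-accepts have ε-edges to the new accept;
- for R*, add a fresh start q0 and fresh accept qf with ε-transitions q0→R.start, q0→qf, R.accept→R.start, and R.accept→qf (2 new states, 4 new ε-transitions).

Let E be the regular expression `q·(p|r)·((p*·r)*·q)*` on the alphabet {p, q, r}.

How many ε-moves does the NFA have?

16

Recursing over subexpressions:
Each of the 6 symbol leaves contributes 0 ε-transitions.
  p|r → 4 ε-transitions
  p* → 4 ε-transitions
  p*·r → 4 ε-transitions
  (p*·r)* → 8 ε-transitions
  (p*·r)*·q → 8 ε-transitions
  ((p*·r)*·q)* → 12 ε-transitions
  q·(p|r)·((p*·r)*·q)* → 16 ε-transitions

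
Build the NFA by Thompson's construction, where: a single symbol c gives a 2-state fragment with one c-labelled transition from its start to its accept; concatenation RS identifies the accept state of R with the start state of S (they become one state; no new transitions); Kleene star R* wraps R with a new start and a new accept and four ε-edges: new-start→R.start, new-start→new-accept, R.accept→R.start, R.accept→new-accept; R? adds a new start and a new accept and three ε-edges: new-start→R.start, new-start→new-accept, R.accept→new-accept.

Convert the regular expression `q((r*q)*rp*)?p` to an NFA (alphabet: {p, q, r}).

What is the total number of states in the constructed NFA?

15

Building bottom-up:
Each of the 6 symbol leaves contributes a 2-state fragment.
  r* — 4 states
  r*q — 5 states
  (r*q)* — 7 states
  p* — 4 states
  (r*q)*rp* — 11 states
  ((r*q)*rp*)? — 13 states
  q((r*q)*rp*)?p — 15 states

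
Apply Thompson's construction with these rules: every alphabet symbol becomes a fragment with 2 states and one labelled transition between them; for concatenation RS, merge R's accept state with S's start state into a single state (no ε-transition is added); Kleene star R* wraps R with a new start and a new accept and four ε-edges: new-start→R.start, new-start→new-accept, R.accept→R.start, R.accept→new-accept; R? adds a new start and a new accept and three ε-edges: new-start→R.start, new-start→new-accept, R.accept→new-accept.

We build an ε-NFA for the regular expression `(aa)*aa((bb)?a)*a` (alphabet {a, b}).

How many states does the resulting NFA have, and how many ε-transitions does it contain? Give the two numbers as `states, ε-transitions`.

15, 11

Bottom-up over the parse tree:
Each of the 8 symbol leaves contributes 2 states and 0 ε-transitions.
  aa : 3 states, 0 ε-transitions
  (aa)* : 5 states, 4 ε-transitions
  bb : 3 states, 0 ε-transitions
  (bb)? : 5 states, 3 ε-transitions
  (bb)?a : 6 states, 3 ε-transitions
  ((bb)?a)* : 8 states, 7 ε-transitions
  (aa)*aa((bb)?a)*a : 15 states, 11 ε-transitions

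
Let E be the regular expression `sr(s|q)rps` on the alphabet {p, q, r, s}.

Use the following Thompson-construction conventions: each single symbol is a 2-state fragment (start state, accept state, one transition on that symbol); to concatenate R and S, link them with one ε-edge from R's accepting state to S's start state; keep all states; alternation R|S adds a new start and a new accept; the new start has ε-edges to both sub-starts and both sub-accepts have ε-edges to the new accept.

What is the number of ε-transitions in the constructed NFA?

9

Per subexpression:
Each of the 7 symbol leaves contributes 0 ε-transitions.
  s|q → 4 ε-transitions
  sr(s|q)rps → 9 ε-transitions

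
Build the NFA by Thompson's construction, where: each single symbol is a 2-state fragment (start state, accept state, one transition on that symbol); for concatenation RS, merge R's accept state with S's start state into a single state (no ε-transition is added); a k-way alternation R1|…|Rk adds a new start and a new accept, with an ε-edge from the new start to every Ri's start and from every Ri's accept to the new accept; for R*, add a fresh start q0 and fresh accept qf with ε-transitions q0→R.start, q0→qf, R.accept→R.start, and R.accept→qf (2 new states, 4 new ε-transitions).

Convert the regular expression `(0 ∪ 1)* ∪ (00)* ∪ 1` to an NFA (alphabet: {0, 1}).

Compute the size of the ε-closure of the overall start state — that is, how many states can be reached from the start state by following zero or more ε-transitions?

11

Compute the ε-closure size of each fragment's start state recursively; a symbol fragment's start has no outgoing ε-edge, so its closure is just itself (size 1).
  0 ∪ 1 : |closure| = 1 + 1 + 1 = 3 (the new accept is not ε-reachable since no branch accepts ε)
  (0 ∪ 1)* : |closure| = 1 (new start) + 3 (body) + 1 (new accept) = 5
  00 : same as the first factor's closure: |closure| = 1
  (00)* : new start has ε-edges to the inner start and to the new accept, so |closure| = 2 + 1 = 3
  (0 ∪ 1)* ∪ (00)* ∪ 1 : |closure| = 1 (new start) + (5 + 3 + 1) + 1 (new accept, since some branch ε-reaches its own accept) = 11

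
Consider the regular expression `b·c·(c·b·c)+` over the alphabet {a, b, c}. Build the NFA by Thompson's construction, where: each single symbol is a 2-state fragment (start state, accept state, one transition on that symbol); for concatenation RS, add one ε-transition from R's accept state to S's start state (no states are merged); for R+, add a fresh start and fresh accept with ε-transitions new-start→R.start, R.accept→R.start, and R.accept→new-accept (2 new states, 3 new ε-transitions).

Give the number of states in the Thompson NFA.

12

Building bottom-up:
Each of the 5 symbol leaves contributes a 2-state fragment.
  c·b·c → 6 states
  (c·b·c)+ → 8 states
  b·c·(c·b·c)+ → 12 states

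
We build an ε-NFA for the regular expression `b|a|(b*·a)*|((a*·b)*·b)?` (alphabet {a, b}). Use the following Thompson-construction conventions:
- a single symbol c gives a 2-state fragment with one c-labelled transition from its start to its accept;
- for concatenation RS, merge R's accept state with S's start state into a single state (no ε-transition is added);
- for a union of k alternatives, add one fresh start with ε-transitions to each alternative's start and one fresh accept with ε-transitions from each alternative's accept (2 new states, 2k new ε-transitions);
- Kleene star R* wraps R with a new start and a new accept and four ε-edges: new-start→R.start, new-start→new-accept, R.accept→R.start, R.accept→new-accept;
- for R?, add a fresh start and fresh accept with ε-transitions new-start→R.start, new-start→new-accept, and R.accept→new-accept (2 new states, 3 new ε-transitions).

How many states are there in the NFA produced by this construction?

Per subexpression:
Each of the 7 symbol leaves contributes a 2-state fragment.
  b* → 4 states
  b*·a → 5 states
  (b*·a)* → 7 states
  a* → 4 states
  a*·b → 5 states
  (a*·b)* → 7 states
  (a*·b)*·b → 8 states
  ((a*·b)*·b)? → 10 states
  b|a|(b*·a)*|((a*·b)*·b)? → 23 states

23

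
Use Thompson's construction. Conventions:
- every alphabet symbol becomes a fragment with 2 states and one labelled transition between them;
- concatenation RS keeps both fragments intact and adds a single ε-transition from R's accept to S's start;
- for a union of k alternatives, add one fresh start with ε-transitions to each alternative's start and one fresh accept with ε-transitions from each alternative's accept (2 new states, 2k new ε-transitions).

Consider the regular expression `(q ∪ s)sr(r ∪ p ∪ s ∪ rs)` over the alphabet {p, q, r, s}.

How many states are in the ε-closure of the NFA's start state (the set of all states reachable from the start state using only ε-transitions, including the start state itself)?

Compute the ε-closure size of each fragment's start state recursively; a symbol fragment's start has no outgoing ε-edge, so its closure is just itself (size 1).
  q ∪ s → new start ε-reaches every alternative's start; none of them accept ε, so the new accept is not reached: |ε-closure| = 1 + 1 + 1 = 3
  rs → same as the first factor's closure: |ε-closure| = 1
  r ∪ p ∪ s ∪ rs → |ε-closure| = 1 + 1 + 1 + 1 + 1 = 5 (the new accept is not ε-reachable since no branch accepts ε)
  (q ∪ s)sr(r ∪ p ∪ s ∪ rs) → same as the first factor's closure: |ε-closure| = 3

3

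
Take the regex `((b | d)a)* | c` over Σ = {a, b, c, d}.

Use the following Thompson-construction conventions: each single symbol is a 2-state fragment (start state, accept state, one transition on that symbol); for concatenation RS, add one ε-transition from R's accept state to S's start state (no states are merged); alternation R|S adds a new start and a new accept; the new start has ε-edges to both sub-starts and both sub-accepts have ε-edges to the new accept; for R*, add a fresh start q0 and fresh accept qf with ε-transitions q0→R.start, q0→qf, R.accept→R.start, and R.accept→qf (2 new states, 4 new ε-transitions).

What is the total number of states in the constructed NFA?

14

Per subexpression:
Each of the 4 symbol leaves contributes a 2-state fragment.
  b | d = 6 states
  (b | d)a = 8 states
  ((b | d)a)* = 10 states
  ((b | d)a)* | c = 14 states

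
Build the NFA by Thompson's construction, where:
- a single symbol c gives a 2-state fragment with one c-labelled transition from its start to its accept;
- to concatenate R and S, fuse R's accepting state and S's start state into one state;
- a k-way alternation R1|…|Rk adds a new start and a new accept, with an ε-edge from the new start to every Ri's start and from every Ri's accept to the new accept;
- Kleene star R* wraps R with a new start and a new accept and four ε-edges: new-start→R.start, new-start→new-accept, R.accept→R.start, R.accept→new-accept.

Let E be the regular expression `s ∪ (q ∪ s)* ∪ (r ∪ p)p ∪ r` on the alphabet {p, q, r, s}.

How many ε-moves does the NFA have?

20

Building bottom-up:
Each of the 7 symbol leaves contributes 0 ε-transitions.
  q ∪ s = 4 ε-transitions
  (q ∪ s)* = 8 ε-transitions
  r ∪ p = 4 ε-transitions
  (r ∪ p)p = 4 ε-transitions
  s ∪ (q ∪ s)* ∪ (r ∪ p)p ∪ r = 20 ε-transitions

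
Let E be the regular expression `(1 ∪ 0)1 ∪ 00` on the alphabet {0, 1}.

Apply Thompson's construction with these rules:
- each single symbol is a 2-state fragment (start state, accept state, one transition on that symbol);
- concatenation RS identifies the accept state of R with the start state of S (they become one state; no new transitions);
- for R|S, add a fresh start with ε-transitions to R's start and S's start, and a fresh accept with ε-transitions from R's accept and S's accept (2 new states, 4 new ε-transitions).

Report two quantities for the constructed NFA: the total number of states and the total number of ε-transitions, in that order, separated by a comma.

12, 8

Building bottom-up:
Each of the 5 symbol leaves contributes 2 states and 0 ε-transitions.
  1 ∪ 0 : 6 states, 4 ε-transitions
  (1 ∪ 0)1 : 7 states, 4 ε-transitions
  00 : 3 states, 0 ε-transitions
  (1 ∪ 0)1 ∪ 00 : 12 states, 8 ε-transitions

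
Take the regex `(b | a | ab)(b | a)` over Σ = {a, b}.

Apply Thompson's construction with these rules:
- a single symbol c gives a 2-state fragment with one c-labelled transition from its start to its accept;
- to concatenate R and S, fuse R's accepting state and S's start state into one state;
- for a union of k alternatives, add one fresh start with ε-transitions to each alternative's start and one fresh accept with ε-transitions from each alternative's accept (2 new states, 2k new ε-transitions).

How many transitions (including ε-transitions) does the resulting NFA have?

Bottom-up over the parse tree:
Each of the 6 symbol leaves contributes 1 transition (1 symbol, 0 ε).
  ab = 2 transitions (2 symbol, 0 ε)
  b | a | ab = 10 transitions (4 symbol, 6 ε)
  b | a = 6 transitions (2 symbol, 4 ε)
  (b | a | ab)(b | a) = 16 transitions (6 symbol, 10 ε)

16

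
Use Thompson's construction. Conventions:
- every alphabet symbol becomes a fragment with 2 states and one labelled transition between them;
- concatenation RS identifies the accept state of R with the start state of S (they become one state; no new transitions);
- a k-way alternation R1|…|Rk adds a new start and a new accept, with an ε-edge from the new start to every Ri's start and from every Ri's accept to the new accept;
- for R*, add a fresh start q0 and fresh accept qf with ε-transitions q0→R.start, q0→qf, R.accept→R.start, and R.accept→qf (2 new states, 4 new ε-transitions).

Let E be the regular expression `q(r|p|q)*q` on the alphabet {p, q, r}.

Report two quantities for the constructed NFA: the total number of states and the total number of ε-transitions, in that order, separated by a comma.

12, 10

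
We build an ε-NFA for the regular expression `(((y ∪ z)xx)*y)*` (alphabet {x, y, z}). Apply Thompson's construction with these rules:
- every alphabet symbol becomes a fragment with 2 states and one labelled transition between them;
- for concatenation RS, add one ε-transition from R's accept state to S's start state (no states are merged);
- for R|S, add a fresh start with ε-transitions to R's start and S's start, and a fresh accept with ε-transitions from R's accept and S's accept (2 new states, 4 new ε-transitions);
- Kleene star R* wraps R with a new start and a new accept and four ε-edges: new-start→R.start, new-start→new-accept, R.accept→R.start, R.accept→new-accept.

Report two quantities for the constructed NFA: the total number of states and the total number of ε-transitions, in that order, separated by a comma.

By structural recursion:
Each of the 5 symbol leaves contributes 2 states and 0 ε-transitions.
  y ∪ z : 6 states, 4 ε-transitions
  (y ∪ z)xx : 10 states, 6 ε-transitions
  ((y ∪ z)xx)* : 12 states, 10 ε-transitions
  ((y ∪ z)xx)*y : 14 states, 11 ε-transitions
  (((y ∪ z)xx)*y)* : 16 states, 15 ε-transitions

16, 15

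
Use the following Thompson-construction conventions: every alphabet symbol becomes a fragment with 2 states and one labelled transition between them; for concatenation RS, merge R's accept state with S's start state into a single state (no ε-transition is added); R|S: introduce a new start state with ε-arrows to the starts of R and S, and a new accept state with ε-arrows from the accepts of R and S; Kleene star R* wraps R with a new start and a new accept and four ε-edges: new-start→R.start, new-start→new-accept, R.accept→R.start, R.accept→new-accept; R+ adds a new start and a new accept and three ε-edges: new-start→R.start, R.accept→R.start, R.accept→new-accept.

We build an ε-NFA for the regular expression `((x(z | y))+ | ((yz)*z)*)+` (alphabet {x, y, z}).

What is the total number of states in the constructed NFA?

21

Building bottom-up:
Each of the 6 symbol leaves contributes a 2-state fragment.
  z | y = 6 states
  x(z | y) = 7 states
  (x(z | y))+ = 9 states
  yz = 3 states
  (yz)* = 5 states
  (yz)*z = 6 states
  ((yz)*z)* = 8 states
  (x(z | y))+ | ((yz)*z)* = 19 states
  ((x(z | y))+ | ((yz)*z)*)+ = 21 states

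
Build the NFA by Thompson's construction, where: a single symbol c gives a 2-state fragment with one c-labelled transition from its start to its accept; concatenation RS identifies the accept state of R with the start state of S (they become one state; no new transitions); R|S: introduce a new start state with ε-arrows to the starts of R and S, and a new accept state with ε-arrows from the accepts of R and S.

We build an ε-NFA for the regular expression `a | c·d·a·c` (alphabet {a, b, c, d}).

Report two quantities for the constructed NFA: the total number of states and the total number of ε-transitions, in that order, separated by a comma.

Bottom-up over the parse tree:
Each of the 5 symbol leaves contributes 2 states and 0 ε-transitions.
  c·d·a·c : 5 states, 0 ε-transitions
  a | c·d·a·c : 9 states, 4 ε-transitions

9, 4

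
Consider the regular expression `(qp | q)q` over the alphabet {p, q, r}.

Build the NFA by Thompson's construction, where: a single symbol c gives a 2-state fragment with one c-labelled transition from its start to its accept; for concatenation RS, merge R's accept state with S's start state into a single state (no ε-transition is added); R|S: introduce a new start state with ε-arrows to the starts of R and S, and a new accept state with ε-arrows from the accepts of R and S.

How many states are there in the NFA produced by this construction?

8

Building bottom-up:
Each of the 4 symbol leaves contributes a 2-state fragment.
  qp : 3 states
  qp | q : 7 states
  (qp | q)q : 8 states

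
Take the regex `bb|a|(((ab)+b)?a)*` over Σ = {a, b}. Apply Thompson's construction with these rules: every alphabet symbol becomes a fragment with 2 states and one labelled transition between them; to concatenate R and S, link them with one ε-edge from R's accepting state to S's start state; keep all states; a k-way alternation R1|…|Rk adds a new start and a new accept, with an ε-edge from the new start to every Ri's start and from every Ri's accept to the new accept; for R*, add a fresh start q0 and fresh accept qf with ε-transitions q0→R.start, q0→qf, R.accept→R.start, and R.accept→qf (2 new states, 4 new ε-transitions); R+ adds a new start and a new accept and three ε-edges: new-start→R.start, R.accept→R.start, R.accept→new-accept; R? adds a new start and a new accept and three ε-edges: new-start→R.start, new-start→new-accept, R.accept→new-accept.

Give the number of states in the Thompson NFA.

22

Building bottom-up:
Each of the 7 symbol leaves contributes a 2-state fragment.
  bb = 4 states
  ab = 4 states
  (ab)+ = 6 states
  (ab)+b = 8 states
  ((ab)+b)? = 10 states
  ((ab)+b)?a = 12 states
  (((ab)+b)?a)* = 14 states
  bb|a|(((ab)+b)?a)* = 22 states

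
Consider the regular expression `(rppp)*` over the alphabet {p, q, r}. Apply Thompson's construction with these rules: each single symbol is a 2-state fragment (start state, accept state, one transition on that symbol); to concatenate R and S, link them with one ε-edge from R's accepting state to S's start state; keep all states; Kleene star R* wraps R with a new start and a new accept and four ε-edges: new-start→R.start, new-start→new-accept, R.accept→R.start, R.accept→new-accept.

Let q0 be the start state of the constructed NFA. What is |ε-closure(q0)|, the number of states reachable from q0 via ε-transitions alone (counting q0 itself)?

Compute the ε-closure size of each fragment's start state recursively; a symbol fragment's start has no outgoing ε-edge, so its closure is just itself (size 1).
  rppp : same as the first factor's closure: |closure| = 1
  (rppp)* : |closure| = 1 (new start) + 1 (body) + 1 (new accept) = 3

3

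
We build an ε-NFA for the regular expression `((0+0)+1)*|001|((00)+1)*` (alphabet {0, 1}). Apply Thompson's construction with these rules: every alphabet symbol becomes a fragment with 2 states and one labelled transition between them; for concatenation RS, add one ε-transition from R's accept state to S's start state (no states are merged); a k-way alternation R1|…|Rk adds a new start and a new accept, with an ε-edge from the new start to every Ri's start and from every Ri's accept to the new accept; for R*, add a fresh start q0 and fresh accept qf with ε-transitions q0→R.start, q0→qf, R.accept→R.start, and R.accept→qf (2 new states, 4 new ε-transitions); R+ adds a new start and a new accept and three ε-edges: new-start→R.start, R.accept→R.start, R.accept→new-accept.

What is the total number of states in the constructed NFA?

Per subexpression:
Each of the 9 symbol leaves contributes a 2-state fragment.
  0+ = 4 states
  0+0 = 6 states
  (0+0)+ = 8 states
  (0+0)+1 = 10 states
  ((0+0)+1)* = 12 states
  001 = 6 states
  00 = 4 states
  (00)+ = 6 states
  (00)+1 = 8 states
  ((00)+1)* = 10 states
  ((0+0)+1)*|001|((00)+1)* = 30 states

30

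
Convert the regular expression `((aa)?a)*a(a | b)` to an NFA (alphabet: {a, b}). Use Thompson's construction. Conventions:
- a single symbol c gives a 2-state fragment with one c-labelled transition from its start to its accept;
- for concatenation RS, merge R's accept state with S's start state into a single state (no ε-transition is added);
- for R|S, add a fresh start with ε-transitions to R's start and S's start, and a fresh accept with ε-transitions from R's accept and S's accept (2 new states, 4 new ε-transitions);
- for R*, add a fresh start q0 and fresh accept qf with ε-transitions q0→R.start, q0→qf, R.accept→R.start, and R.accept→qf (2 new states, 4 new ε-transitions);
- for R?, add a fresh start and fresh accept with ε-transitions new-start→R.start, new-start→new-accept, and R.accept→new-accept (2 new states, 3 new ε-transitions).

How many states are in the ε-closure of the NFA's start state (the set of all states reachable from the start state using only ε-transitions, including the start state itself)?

5

Work bottom-up. For each fragment F, track |ε-closure(F.start)| and whether F's accept lies in that closure (i.e. whether F accepts ε). A single-symbol fragment has closure size 1 and does not accept ε.
  aa : same as the first factor's closure: C = 1
  (aa)? : new start has ε-edges to the inner start and to the new accept, so C = 2 + 1 = 3
  (aa)?a : the left operand accepts ε, so the closure extends into the next operand (the shared merged state is already counted); C = 3 + (1−1) = 3
  ((aa)?a)* : new start has ε-edges to the inner start and to the new accept, so C = 2 + 3 = 5
  a | b : C = 1 + 1 + 1 = 3 (the new accept is not ε-reachable since no branch accepts ε)
  ((aa)?a)*a(a | b) : C = 5 + (1−1) = 5 (closure spills across the concat boundary because the left factor accepts ε)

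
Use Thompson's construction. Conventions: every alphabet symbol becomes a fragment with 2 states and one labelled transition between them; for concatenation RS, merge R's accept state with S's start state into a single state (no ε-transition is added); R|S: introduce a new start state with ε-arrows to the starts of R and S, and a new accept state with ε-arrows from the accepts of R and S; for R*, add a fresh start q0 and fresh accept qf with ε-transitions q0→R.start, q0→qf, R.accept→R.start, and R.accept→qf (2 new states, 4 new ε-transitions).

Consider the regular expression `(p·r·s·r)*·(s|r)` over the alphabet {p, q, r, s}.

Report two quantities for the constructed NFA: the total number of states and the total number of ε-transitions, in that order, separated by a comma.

12, 8

Per subexpression:
Each of the 6 symbol leaves contributes 2 states and 0 ε-transitions.
  p·r·s·r = 5 states, 0 ε-transitions
  (p·r·s·r)* = 7 states, 4 ε-transitions
  s|r = 6 states, 4 ε-transitions
  (p·r·s·r)*·(s|r) = 12 states, 8 ε-transitions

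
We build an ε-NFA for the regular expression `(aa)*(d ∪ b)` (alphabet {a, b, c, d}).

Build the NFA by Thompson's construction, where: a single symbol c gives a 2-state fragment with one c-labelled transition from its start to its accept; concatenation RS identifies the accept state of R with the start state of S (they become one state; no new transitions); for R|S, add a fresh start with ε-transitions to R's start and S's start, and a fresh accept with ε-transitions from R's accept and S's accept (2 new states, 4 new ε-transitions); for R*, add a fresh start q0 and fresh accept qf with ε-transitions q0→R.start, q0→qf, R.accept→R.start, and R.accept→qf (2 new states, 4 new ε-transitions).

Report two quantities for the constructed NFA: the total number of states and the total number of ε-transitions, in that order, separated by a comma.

10, 8

By structural recursion:
Each of the 4 symbol leaves contributes 2 states and 0 ε-transitions.
  aa : 3 states, 0 ε-transitions
  (aa)* : 5 states, 4 ε-transitions
  d ∪ b : 6 states, 4 ε-transitions
  (aa)*(d ∪ b) : 10 states, 8 ε-transitions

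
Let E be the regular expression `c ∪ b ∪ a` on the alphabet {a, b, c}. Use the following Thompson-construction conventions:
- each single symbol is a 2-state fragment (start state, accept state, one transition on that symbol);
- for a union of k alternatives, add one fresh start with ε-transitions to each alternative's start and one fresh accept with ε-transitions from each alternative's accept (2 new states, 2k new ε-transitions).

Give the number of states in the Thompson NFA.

8

Per subexpression:
Each of the 3 symbol leaves contributes a 2-state fragment.
  c ∪ b ∪ a → 8 states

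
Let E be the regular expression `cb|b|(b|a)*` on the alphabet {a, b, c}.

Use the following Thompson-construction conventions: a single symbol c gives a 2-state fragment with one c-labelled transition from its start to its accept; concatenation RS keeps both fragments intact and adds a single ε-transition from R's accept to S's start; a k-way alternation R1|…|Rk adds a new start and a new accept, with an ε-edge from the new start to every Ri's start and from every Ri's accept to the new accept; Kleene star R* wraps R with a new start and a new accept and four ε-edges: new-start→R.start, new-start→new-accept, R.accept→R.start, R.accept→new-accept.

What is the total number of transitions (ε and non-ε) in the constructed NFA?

20

Building bottom-up:
Each of the 5 symbol leaves contributes 1 transition (1 symbol, 0 ε).
  cb = 3 transitions (2 symbol, 1 ε)
  b|a = 6 transitions (2 symbol, 4 ε)
  (b|a)* = 10 transitions (2 symbol, 8 ε)
  cb|b|(b|a)* = 20 transitions (5 symbol, 15 ε)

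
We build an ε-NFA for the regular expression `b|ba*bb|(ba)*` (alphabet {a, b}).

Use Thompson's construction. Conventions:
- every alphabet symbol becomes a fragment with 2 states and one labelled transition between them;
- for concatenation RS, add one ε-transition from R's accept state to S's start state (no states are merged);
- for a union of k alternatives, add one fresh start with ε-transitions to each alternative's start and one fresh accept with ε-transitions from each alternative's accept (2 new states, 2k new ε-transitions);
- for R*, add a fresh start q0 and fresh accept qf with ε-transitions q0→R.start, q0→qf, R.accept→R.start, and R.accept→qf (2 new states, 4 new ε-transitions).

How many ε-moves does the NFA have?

18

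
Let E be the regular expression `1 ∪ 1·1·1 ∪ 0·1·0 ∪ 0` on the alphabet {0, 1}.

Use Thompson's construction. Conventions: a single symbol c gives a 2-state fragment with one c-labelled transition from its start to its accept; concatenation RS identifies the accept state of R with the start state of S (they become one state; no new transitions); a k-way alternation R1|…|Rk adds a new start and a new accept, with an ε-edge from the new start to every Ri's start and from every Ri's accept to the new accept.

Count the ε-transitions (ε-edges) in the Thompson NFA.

Recursing over subexpressions:
Each of the 8 symbol leaves contributes 0 ε-transitions.
  1·1·1 — 0 ε-transitions
  0·1·0 — 0 ε-transitions
  1 ∪ 1·1·1 ∪ 0·1·0 ∪ 0 — 8 ε-transitions

8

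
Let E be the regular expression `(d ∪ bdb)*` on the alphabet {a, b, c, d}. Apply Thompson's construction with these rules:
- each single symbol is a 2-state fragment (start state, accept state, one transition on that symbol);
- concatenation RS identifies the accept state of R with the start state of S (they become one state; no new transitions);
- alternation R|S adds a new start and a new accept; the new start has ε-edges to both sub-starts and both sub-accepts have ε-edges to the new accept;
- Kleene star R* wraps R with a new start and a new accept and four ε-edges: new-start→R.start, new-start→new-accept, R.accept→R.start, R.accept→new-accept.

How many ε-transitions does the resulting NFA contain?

8

Building bottom-up:
Each of the 4 symbol leaves contributes 0 ε-transitions.
  bdb — 0 ε-transitions
  d ∪ bdb — 4 ε-transitions
  (d ∪ bdb)* — 8 ε-transitions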